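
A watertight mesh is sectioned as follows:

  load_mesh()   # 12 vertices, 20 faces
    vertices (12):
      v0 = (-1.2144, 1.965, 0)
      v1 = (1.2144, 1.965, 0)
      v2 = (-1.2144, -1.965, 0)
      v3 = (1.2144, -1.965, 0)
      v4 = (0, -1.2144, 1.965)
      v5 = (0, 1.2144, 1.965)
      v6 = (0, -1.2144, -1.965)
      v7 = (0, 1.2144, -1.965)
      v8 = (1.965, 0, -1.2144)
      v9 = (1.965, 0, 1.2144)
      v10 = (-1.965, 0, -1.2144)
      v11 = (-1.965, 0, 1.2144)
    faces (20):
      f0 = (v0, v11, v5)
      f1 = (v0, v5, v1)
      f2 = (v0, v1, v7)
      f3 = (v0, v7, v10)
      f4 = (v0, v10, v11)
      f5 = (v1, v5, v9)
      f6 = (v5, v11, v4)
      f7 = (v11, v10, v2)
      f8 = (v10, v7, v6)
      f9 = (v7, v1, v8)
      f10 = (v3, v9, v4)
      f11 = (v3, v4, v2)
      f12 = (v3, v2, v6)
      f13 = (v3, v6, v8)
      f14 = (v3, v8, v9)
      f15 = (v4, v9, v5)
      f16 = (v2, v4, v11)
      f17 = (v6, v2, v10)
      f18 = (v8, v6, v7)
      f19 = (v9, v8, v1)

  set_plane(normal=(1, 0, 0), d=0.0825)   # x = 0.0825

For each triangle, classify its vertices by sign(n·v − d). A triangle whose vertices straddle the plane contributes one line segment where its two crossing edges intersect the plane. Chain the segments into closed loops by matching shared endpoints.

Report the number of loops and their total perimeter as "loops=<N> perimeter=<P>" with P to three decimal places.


loops=1 perimeter=13.073

Straddling triangles (10 of 20):
  (v0,v5,v1) [--+] → (0.0825, 1.26539, 1.83151)–(0.0825, 1.965, 0)  len=1.9606
  (v0,v1,v7) [-+-] → (0.0825, 1.965, 0)–(0.0825, 1.26539, -1.83151)  len=1.9606
  (v1,v5,v9) [+-+] → (0.0825, 1.26539, 1.83151)–(0.0825, 1.16341, 1.93349)  len=0.1442
  (v7,v1,v8) [-++] → (0.0825, 1.26539, -1.83151)–(0.0825, 1.16341, -1.93349)  len=0.1442
  (v3,v9,v4) [++-] → (0.0825, -1.16341, 1.93349)–(0.0825, -1.26539, 1.83151)  len=0.1442
  (v3,v4,v2) [+--] → (0.0825, -1.26539, 1.83151)–(0.0825, -1.965, 0)  len=1.9606
  (v3,v2,v6) [+--] → (0.0825, -1.965, 0)–(0.0825, -1.26539, -1.83151)  len=1.9606
  (v3,v6,v8) [+-+] → (0.0825, -1.26539, -1.83151)–(0.0825, -1.16341, -1.93349)  len=0.1442
  (v4,v9,v5) [-+-] → (0.0825, -1.16341, 1.93349)–(0.0825, 1.16341, 1.93349)  len=2.3268
  (v8,v6,v7) [+--] → (0.0825, -1.16341, -1.93349)–(0.0825, 1.16341, -1.93349)  len=2.3268

Chained into 1 loop(s):
  loop 1: 10 segments, perimeter = 13.0728
Total perimeter = 13.073


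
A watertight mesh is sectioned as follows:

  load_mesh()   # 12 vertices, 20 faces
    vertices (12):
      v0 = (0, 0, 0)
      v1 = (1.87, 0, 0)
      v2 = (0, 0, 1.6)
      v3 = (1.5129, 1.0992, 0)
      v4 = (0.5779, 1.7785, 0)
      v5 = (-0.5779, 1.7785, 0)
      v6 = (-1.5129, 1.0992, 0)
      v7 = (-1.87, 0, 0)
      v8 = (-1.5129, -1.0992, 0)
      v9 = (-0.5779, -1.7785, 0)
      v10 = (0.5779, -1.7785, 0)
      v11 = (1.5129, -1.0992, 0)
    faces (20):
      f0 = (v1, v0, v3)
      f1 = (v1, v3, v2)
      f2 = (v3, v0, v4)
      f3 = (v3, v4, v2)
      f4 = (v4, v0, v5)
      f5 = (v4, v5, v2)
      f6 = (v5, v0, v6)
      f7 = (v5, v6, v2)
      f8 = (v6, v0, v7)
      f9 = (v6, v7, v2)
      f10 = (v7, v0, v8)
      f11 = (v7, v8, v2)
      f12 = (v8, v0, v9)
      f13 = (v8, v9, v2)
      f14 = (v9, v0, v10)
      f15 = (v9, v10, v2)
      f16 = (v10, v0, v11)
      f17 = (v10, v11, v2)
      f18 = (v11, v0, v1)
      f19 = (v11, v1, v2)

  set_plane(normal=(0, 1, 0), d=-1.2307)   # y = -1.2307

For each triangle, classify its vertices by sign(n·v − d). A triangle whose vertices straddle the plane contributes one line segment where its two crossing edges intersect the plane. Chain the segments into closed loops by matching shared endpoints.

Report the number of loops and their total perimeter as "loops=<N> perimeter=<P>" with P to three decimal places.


loops=1 perimeter=5.572

Straddling triangles (6 of 20):
  (v8,v0,v9) [++-] → (-0.3999, -1.2307, 0)–(-1.3319, -1.2307, 0)  len=0.9320
  (v8,v9,v2) [+-+] → (-1.3319, -1.2307, 0)–(-0.3999, -1.2307, 0.49282)  len=1.0543
  (v9,v0,v10) [-+-] → (-0.3999, -1.2307, 0)–(0.3999, -1.2307, 0)  len=0.7998
  (v9,v10,v2) [--+] → (0.3999, -1.2307, 0.49282)–(-0.3999, -1.2307, 0.49282)  len=0.7998
  (v10,v0,v11) [-++] → (0.3999, -1.2307, 0)–(1.3319, -1.2307, 0)  len=0.9320
  (v10,v11,v2) [-++] → (1.3319, -1.2307, 0)–(0.3999, -1.2307, 0.49282)  len=1.0543

Chained into 1 loop(s):
  loop 1: 6 segments, perimeter = 5.5722
Total perimeter = 5.572


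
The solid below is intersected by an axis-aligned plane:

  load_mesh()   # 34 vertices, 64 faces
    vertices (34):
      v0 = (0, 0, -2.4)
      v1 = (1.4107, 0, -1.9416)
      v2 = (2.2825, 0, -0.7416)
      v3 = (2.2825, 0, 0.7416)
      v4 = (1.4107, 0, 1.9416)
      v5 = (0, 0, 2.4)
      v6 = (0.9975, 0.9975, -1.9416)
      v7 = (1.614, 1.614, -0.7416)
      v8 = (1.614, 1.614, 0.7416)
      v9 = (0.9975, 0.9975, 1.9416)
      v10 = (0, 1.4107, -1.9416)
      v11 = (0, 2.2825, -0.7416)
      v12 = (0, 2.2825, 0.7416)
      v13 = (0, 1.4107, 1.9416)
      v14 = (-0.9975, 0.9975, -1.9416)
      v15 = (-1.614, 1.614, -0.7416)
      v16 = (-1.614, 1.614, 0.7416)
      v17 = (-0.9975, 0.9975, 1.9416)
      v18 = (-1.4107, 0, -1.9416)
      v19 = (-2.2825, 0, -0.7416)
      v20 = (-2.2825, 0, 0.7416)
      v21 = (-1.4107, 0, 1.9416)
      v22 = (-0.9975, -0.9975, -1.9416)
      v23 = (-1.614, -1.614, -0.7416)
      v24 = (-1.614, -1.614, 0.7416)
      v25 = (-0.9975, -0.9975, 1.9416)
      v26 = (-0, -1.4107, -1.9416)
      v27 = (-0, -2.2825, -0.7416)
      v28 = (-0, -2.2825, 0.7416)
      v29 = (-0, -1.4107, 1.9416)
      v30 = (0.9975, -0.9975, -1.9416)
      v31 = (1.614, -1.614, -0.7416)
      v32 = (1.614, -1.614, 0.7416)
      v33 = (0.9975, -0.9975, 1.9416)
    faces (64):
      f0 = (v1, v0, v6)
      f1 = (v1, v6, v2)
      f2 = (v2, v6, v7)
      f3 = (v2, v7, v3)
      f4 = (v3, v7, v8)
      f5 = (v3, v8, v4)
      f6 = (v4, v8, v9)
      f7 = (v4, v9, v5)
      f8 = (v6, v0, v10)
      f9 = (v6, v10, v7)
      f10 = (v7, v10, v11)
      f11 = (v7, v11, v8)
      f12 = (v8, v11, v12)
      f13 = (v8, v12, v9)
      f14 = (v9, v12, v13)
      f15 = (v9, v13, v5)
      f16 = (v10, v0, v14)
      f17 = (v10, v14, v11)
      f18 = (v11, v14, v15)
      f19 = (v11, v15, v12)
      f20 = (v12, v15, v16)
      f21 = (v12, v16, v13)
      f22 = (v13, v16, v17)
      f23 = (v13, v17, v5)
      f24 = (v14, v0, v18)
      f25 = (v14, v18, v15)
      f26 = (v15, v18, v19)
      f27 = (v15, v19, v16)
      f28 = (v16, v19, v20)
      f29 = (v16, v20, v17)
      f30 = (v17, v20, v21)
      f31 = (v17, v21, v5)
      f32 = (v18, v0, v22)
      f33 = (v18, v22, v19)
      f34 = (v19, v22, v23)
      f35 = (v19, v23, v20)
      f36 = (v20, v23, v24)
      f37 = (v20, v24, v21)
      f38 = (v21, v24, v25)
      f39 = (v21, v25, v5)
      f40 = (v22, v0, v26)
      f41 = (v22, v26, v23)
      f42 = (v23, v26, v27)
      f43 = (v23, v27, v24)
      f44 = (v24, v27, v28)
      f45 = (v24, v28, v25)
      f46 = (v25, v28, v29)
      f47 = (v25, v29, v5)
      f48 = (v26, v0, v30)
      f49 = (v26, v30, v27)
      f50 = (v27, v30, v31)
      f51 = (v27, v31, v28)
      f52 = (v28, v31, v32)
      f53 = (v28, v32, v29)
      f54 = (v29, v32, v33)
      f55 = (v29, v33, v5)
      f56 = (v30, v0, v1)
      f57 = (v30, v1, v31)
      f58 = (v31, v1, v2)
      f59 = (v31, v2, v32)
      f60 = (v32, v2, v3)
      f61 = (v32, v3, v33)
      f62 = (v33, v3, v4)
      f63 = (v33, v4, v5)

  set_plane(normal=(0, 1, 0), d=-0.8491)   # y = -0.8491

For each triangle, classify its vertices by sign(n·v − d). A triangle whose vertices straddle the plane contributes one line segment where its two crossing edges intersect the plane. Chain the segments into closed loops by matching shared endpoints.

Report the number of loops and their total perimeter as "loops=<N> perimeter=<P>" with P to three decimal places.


loops=1 perimeter=13.209

Straddling triangles (20 of 64):
  (v18,v0,v22) [++-] → (-0.8491, -0.8491, -2.0098)–(-1.05897, -0.8491, -1.9416)  len=0.2207
  (v18,v22,v19) [+-+] → (-1.05897, -0.8491, -1.9416)–(-1.18867, -0.8491, -1.76307)  len=0.2207
  (v19,v22,v23) [+--] → (-1.18867, -0.8491, -1.76307)–(-1.93081, -0.8491, -0.7416)  len=1.2626
  (v19,v23,v20) [+-+] → (-1.93081, -0.8491, -0.7416)–(-1.93081, -0.8491, -0.0386882)  len=0.7029
  (v20,v23,v24) [+--] → (-1.93081, -0.8491, -0.0386882)–(-1.93081, -0.8491, 0.7416)  len=0.7803
  (v20,v24,v21) [+-+] → (-1.93081, -0.8491, 0.7416)–(-1.51765, -0.8491, 1.3103)  len=0.7029
  (v21,v24,v25) [+--] → (-1.51765, -0.8491, 1.3103)–(-1.05897, -0.8491, 1.9416)  len=0.7803
  (v21,v25,v5) [+-+] → (-1.05897, -0.8491, 1.9416)–(-0.8491, -0.8491, 2.0098)  len=0.2207
  (v22,v0,v26) [-+-] → (-0.8491, -0.8491, -2.0098)–(0, -0.8491, -2.12409)  len=0.8568
  (v25,v29,v5) [--+] → (0, -0.8491, 2.12409)–(-0.8491, -0.8491, 2.0098)  len=0.8568
  (v26,v0,v30) [-+-] → (0, -0.8491, -2.12409)–(0.8491, -0.8491, -2.0098)  len=0.8568
  (v29,v33,v5) [--+] → (0.8491, -0.8491, 2.0098)–(0, -0.8491, 2.12409)  len=0.8568
  (v30,v0,v1) [-++] → (0.8491, -0.8491, -2.0098)–(1.05897, -0.8491, -1.9416)  len=0.2207
  (v30,v1,v31) [-+-] → (1.05897, -0.8491, -1.9416)–(1.51765, -0.8491, -1.3103)  len=0.7803
  (v31,v1,v2) [-++] → (1.51765, -0.8491, -1.3103)–(1.93081, -0.8491, -0.7416)  len=0.7029
  (v31,v2,v32) [-+-] → (1.93081, -0.8491, -0.7416)–(1.93081, -0.8491, 0.0386882)  len=0.7803
  (v32,v2,v3) [-++] → (1.93081, -0.8491, 0.0386882)–(1.93081, -0.8491, 0.7416)  len=0.7029
  (v32,v3,v33) [-+-] → (1.93081, -0.8491, 0.7416)–(1.18867, -0.8491, 1.76307)  len=1.2626
  (v33,v3,v4) [-++] → (1.18867, -0.8491, 1.76307)–(1.05897, -0.8491, 1.9416)  len=0.2207
  (v33,v4,v5) [-++] → (1.05897, -0.8491, 1.9416)–(0.8491, -0.8491, 2.0098)  len=0.2207

Chained into 1 loop(s):
  loop 1: 20 segments, perimeter = 13.2092
Total perimeter = 13.209


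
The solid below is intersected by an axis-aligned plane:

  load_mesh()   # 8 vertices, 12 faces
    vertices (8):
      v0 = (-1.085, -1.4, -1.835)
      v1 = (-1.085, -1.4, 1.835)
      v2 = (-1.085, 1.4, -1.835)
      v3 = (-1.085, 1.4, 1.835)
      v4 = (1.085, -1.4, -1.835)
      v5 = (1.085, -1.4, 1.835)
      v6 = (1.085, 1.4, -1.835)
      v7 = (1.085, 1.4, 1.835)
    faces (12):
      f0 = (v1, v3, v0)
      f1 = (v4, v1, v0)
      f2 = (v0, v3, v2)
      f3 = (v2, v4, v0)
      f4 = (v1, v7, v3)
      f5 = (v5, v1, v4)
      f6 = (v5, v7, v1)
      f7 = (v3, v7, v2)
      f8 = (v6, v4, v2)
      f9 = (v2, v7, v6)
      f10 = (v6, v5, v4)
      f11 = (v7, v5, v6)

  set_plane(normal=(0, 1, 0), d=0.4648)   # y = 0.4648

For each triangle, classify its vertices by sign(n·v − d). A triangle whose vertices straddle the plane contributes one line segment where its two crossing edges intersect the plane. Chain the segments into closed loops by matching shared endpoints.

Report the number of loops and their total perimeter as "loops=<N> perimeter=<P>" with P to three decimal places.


loops=1 perimeter=11.680

Straddling triangles (8 of 12):
  (v1,v3,v0) [-+-] → (-1.085, 0.4648, 1.835)–(-1.085, 0.4648, 0.60922)  len=1.2258
  (v0,v3,v2) [-++] → (-1.085, 0.4648, 0.60922)–(-1.085, 0.4648, -1.835)  len=2.4442
  (v2,v4,v0) [+--] → (-0.36022, 0.4648, -1.835)–(-1.085, 0.4648, -1.835)  len=0.7248
  (v1,v7,v3) [-++] → (0.36022, 0.4648, 1.835)–(-1.085, 0.4648, 1.835)  len=1.4452
  (v5,v7,v1) [-+-] → (1.085, 0.4648, 1.835)–(0.36022, 0.4648, 1.835)  len=0.7248
  (v6,v4,v2) [+-+] → (1.085, 0.4648, -1.835)–(-0.36022, 0.4648, -1.835)  len=1.4452
  (v6,v5,v4) [+--] → (1.085, 0.4648, -0.60922)–(1.085, 0.4648, -1.835)  len=1.2258
  (v7,v5,v6) [+-+] → (1.085, 0.4648, 1.835)–(1.085, 0.4648, -0.60922)  len=2.4442

Chained into 1 loop(s):
  loop 1: 8 segments, perimeter = 11.6800
Total perimeter = 11.680


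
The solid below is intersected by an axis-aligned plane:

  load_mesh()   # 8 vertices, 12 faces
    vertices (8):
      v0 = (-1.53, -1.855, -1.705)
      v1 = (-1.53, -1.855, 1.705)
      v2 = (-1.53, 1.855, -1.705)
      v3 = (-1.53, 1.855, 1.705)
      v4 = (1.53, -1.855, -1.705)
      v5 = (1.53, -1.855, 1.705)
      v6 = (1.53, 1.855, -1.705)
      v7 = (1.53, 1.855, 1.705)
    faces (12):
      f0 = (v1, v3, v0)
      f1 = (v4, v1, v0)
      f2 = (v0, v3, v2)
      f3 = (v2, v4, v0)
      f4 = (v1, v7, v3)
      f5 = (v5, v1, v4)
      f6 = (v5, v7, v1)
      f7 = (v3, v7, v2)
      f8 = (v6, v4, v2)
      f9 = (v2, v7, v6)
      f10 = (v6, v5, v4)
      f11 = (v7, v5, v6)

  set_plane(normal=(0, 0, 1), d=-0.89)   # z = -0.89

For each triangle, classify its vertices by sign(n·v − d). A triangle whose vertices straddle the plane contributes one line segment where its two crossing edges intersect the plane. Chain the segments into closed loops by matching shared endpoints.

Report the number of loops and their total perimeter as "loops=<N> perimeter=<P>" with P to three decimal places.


loops=1 perimeter=13.540

Straddling triangles (8 of 12):
  (v1,v3,v0) [++-] → (-1.53, -0.968299, -0.89)–(-1.53, -1.855, -0.89)  len=0.8867
  (v4,v1,v0) [-+-] → (0.798651, -1.855, -0.89)–(-1.53, -1.855, -0.89)  len=2.3287
  (v0,v3,v2) [-+-] → (-1.53, -0.968299, -0.89)–(-1.53, 1.855, -0.89)  len=2.8233
  (v5,v1,v4) [++-] → (0.798651, -1.855, -0.89)–(1.53, -1.855, -0.89)  len=0.7313
  (v3,v7,v2) [++-] → (-0.798651, 1.855, -0.89)–(-1.53, 1.855, -0.89)  len=0.7313
  (v2,v7,v6) [-+-] → (-0.798651, 1.855, -0.89)–(1.53, 1.855, -0.89)  len=2.3287
  (v6,v5,v4) [-+-] → (1.53, 0.968299, -0.89)–(1.53, -1.855, -0.89)  len=2.8233
  (v7,v5,v6) [++-] → (1.53, 0.968299, -0.89)–(1.53, 1.855, -0.89)  len=0.8867

Chained into 1 loop(s):
  loop 1: 8 segments, perimeter = 13.5400
Total perimeter = 13.540


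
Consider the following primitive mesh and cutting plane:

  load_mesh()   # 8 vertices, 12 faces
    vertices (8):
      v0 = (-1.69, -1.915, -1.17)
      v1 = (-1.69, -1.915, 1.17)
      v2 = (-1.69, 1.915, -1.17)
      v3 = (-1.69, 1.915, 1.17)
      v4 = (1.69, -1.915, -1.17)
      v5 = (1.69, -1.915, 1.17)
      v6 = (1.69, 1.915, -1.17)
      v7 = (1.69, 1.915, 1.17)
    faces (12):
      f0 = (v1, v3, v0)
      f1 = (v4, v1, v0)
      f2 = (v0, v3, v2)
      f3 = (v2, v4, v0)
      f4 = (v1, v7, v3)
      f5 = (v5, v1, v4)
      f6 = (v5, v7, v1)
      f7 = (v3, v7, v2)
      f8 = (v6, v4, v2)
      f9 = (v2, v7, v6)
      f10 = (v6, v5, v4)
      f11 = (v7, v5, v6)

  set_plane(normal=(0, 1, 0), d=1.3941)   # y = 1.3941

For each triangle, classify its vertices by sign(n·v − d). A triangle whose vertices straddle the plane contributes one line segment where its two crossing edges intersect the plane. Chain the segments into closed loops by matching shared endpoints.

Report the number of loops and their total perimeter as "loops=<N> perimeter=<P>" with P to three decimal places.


loops=1 perimeter=11.440

Straddling triangles (8 of 12):
  (v1,v3,v0) [-+-] → (-1.69, 1.3941, 1.17)–(-1.69, 1.3941, 0.851748)  len=0.3183
  (v0,v3,v2) [-++] → (-1.69, 1.3941, 0.851748)–(-1.69, 1.3941, -1.17)  len=2.0217
  (v2,v4,v0) [+--] → (-1.2303, 1.3941, -1.17)–(-1.69, 1.3941, -1.17)  len=0.4597
  (v1,v7,v3) [-++] → (1.2303, 1.3941, 1.17)–(-1.69, 1.3941, 1.17)  len=2.9203
  (v5,v7,v1) [-+-] → (1.69, 1.3941, 1.17)–(1.2303, 1.3941, 1.17)  len=0.4597
  (v6,v4,v2) [+-+] → (1.69, 1.3941, -1.17)–(-1.2303, 1.3941, -1.17)  len=2.9203
  (v6,v5,v4) [+--] → (1.69, 1.3941, -0.851748)–(1.69, 1.3941, -1.17)  len=0.3183
  (v7,v5,v6) [+-+] → (1.69, 1.3941, 1.17)–(1.69, 1.3941, -0.851748)  len=2.0217

Chained into 1 loop(s):
  loop 1: 8 segments, perimeter = 11.4400
Total perimeter = 11.440


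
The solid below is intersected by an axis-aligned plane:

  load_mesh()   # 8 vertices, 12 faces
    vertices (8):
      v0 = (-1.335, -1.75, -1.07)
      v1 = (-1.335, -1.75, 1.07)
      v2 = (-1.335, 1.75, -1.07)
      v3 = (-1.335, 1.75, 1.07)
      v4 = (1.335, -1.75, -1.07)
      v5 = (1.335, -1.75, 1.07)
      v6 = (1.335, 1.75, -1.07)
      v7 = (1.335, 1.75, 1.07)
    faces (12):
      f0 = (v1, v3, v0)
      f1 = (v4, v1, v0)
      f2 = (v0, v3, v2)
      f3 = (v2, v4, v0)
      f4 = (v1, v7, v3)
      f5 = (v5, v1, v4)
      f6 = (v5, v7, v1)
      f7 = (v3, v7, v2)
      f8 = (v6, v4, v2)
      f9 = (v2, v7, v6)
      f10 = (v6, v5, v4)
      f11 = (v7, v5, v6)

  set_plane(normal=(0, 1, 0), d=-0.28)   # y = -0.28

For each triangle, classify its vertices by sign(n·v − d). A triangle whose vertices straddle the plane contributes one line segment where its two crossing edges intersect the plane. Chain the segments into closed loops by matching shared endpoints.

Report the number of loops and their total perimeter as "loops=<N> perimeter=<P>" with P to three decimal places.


loops=1 perimeter=9.620

Straddling triangles (8 of 12):
  (v1,v3,v0) [-+-] → (-1.335, -0.28, 1.07)–(-1.335, -0.28, -0.1712)  len=1.2412
  (v0,v3,v2) [-++] → (-1.335, -0.28, -0.1712)–(-1.335, -0.28, -1.07)  len=0.8988
  (v2,v4,v0) [+--] → (0.2136, -0.28, -1.07)–(-1.335, -0.28, -1.07)  len=1.5486
  (v1,v7,v3) [-++] → (-0.2136, -0.28, 1.07)–(-1.335, -0.28, 1.07)  len=1.1214
  (v5,v7,v1) [-+-] → (1.335, -0.28, 1.07)–(-0.2136, -0.28, 1.07)  len=1.5486
  (v6,v4,v2) [+-+] → (1.335, -0.28, -1.07)–(0.2136, -0.28, -1.07)  len=1.1214
  (v6,v5,v4) [+--] → (1.335, -0.28, 0.1712)–(1.335, -0.28, -1.07)  len=1.2412
  (v7,v5,v6) [+-+] → (1.335, -0.28, 1.07)–(1.335, -0.28, 0.1712)  len=0.8988

Chained into 1 loop(s):
  loop 1: 8 segments, perimeter = 9.6200
Total perimeter = 9.620


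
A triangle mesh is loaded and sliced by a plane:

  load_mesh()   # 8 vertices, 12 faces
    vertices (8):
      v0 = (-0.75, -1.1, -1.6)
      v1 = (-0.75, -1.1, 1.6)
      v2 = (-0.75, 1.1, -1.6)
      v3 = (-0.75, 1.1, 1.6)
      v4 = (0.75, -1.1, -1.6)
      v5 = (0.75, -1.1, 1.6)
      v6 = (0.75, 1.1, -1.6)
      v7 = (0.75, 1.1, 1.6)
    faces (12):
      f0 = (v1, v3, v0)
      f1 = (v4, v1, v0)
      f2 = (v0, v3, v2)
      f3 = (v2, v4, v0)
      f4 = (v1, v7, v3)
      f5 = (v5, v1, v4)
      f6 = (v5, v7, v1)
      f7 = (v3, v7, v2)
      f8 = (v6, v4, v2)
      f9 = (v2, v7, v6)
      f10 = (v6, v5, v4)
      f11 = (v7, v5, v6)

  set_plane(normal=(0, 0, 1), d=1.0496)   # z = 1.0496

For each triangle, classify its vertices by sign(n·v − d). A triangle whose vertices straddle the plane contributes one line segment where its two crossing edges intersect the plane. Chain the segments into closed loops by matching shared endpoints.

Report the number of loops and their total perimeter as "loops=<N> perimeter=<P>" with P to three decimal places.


Straddling triangles (8 of 12):
  (v1,v3,v0) [++-] → (-0.75, 0.7216, 1.0496)–(-0.75, -1.1, 1.0496)  len=1.8216
  (v4,v1,v0) [-+-] → (-0.492, -1.1, 1.0496)–(-0.75, -1.1, 1.0496)  len=0.2580
  (v0,v3,v2) [-+-] → (-0.75, 0.7216, 1.0496)–(-0.75, 1.1, 1.0496)  len=0.3784
  (v5,v1,v4) [++-] → (-0.492, -1.1, 1.0496)–(0.75, -1.1, 1.0496)  len=1.2420
  (v3,v7,v2) [++-] → (0.492, 1.1, 1.0496)–(-0.75, 1.1, 1.0496)  len=1.2420
  (v2,v7,v6) [-+-] → (0.492, 1.1, 1.0496)–(0.75, 1.1, 1.0496)  len=0.2580
  (v6,v5,v4) [-+-] → (0.75, -0.7216, 1.0496)–(0.75, -1.1, 1.0496)  len=0.3784
  (v7,v5,v6) [++-] → (0.75, -0.7216, 1.0496)–(0.75, 1.1, 1.0496)  len=1.8216

Chained into 1 loop(s):
  loop 1: 8 segments, perimeter = 7.4000
Total perimeter = 7.400

loops=1 perimeter=7.400


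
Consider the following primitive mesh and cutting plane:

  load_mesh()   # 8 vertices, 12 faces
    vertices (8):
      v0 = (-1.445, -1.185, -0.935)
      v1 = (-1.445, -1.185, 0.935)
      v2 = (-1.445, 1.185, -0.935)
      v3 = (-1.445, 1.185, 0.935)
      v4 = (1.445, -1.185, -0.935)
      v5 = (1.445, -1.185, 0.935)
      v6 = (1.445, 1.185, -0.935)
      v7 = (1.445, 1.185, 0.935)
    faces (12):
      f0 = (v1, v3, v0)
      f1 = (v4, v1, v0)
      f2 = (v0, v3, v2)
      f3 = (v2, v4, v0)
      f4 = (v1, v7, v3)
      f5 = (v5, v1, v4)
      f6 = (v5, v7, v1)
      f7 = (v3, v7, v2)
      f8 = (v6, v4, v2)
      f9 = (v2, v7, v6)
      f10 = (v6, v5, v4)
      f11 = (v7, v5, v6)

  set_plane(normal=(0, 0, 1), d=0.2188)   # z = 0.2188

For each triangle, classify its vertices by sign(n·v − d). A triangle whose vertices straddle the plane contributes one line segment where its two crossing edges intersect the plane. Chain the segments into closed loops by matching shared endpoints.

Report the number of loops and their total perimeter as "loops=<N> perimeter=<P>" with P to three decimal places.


Straddling triangles (8 of 12):
  (v1,v3,v0) [++-] → (-1.445, 0.277303, 0.2188)–(-1.445, -1.185, 0.2188)  len=1.4623
  (v4,v1,v0) [-+-] → (-0.338145, -1.185, 0.2188)–(-1.445, -1.185, 0.2188)  len=1.1069
  (v0,v3,v2) [-+-] → (-1.445, 0.277303, 0.2188)–(-1.445, 1.185, 0.2188)  len=0.9077
  (v5,v1,v4) [++-] → (-0.338145, -1.185, 0.2188)–(1.445, -1.185, 0.2188)  len=1.7831
  (v3,v7,v2) [++-] → (0.338145, 1.185, 0.2188)–(-1.445, 1.185, 0.2188)  len=1.7831
  (v2,v7,v6) [-+-] → (0.338145, 1.185, 0.2188)–(1.445, 1.185, 0.2188)  len=1.1069
  (v6,v5,v4) [-+-] → (1.445, -0.277303, 0.2188)–(1.445, -1.185, 0.2188)  len=0.9077
  (v7,v5,v6) [++-] → (1.445, -0.277303, 0.2188)–(1.445, 1.185, 0.2188)  len=1.4623

Chained into 1 loop(s):
  loop 1: 8 segments, perimeter = 10.5200
Total perimeter = 10.520

loops=1 perimeter=10.520


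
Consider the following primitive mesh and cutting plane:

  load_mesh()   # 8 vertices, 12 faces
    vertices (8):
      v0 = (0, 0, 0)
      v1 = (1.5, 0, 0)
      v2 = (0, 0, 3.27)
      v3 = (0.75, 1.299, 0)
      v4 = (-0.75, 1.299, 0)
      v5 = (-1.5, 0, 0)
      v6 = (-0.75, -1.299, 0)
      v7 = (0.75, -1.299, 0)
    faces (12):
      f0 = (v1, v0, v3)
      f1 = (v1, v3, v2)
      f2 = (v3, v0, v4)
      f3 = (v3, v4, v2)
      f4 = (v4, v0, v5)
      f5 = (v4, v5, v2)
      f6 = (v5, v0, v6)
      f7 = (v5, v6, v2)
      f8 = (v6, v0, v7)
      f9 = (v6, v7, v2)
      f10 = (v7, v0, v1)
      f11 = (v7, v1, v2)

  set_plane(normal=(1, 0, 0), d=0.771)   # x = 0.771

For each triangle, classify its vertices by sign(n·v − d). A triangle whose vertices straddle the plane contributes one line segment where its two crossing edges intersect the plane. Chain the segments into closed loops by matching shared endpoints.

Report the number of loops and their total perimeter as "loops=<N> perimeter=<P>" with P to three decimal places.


loops=1 perimeter=6.585

Straddling triangles (4 of 12):
  (v1,v0,v3) [+--] → (0.771, 0, 0)–(0.771, 1.26263, 0)  len=1.2626
  (v1,v3,v2) [+--] → (0.771, 1.26263, 0)–(0.771, 0, 1.58922)  len=2.0297
  (v7,v0,v1) [--+] → (0.771, 0, 0)–(0.771, -1.26263, 0)  len=1.2626
  (v7,v1,v2) [-+-] → (0.771, -1.26263, 0)–(0.771, 0, 1.58922)  len=2.0297

Chained into 1 loop(s):
  loop 1: 4 segments, perimeter = 6.5847
Total perimeter = 6.585


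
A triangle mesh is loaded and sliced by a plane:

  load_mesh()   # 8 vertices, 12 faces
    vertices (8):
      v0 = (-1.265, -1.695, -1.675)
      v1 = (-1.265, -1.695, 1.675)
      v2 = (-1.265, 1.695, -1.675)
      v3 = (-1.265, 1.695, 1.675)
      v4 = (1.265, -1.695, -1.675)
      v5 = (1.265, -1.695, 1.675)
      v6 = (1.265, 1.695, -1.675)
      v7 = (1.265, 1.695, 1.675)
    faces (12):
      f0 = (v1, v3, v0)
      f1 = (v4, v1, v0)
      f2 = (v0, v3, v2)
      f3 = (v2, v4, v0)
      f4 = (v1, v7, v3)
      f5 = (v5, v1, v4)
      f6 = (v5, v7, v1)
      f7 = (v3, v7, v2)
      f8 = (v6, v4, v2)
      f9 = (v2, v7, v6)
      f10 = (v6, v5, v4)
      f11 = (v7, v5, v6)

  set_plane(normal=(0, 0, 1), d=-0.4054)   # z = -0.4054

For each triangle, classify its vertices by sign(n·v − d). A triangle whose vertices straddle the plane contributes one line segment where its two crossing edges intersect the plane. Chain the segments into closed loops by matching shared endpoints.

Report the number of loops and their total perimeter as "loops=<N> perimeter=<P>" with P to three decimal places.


loops=1 perimeter=11.840

Straddling triangles (8 of 12):
  (v1,v3,v0) [++-] → (-1.265, -0.410241, -0.4054)–(-1.265, -1.695, -0.4054)  len=1.2848
  (v4,v1,v0) [-+-] → (0.306168, -1.695, -0.4054)–(-1.265, -1.695, -0.4054)  len=1.5712
  (v0,v3,v2) [-+-] → (-1.265, -0.410241, -0.4054)–(-1.265, 1.695, -0.4054)  len=2.1052
  (v5,v1,v4) [++-] → (0.306168, -1.695, -0.4054)–(1.265, -1.695, -0.4054)  len=0.9588
  (v3,v7,v2) [++-] → (-0.306168, 1.695, -0.4054)–(-1.265, 1.695, -0.4054)  len=0.9588
  (v2,v7,v6) [-+-] → (-0.306168, 1.695, -0.4054)–(1.265, 1.695, -0.4054)  len=1.5712
  (v6,v5,v4) [-+-] → (1.265, 0.410241, -0.4054)–(1.265, -1.695, -0.4054)  len=2.1052
  (v7,v5,v6) [++-] → (1.265, 0.410241, -0.4054)–(1.265, 1.695, -0.4054)  len=1.2848

Chained into 1 loop(s):
  loop 1: 8 segments, perimeter = 11.8400
Total perimeter = 11.840


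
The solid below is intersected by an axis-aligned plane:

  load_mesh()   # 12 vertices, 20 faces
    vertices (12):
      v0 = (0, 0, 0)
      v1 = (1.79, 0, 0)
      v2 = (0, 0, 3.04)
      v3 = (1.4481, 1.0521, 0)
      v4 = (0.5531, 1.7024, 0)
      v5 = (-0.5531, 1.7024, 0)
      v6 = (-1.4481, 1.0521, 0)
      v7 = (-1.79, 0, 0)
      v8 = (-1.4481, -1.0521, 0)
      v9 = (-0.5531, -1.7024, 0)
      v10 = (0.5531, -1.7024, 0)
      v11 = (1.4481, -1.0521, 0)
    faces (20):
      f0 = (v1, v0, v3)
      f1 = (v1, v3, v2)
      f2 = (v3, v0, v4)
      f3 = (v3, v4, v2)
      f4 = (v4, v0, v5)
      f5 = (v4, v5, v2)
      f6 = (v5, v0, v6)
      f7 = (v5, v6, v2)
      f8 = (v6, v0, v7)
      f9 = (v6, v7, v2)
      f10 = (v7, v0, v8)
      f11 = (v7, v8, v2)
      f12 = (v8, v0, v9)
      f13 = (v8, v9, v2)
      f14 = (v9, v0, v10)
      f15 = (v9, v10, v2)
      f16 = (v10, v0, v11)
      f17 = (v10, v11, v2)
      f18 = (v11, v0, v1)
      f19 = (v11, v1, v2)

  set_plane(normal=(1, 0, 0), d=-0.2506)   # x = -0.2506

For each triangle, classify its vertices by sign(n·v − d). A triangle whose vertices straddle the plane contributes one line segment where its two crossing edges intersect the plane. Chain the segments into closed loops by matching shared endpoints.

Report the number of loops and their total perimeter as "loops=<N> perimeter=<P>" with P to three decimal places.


Straddling triangles (12 of 20):
  (v4,v0,v5) [++-] → (-0.2506, 0.771328, 0)–(-0.2506, 1.7024, 0)  len=0.9311
  (v4,v5,v2) [+-+] → (-0.2506, 1.7024, 0)–(-0.2506, 0.771328, 1.66263)  len=1.9056
  (v5,v0,v6) [-+-] → (-0.2506, 0.771328, 0)–(-0.2506, 0.18207, 0)  len=0.5893
  (v5,v6,v2) [--+] → (-0.2506, 0.18207, 2.51391)–(-0.2506, 0.771328, 1.66263)  len=1.0353
  (v6,v0,v7) [-+-] → (-0.2506, 0.18207, 0)–(-0.2506, 0, 0)  len=0.1821
  (v6,v7,v2) [--+] → (-0.2506, 0, 2.6144)–(-0.2506, 0.18207, 2.51391)  len=0.2080
  (v7,v0,v8) [-+-] → (-0.2506, 0, 0)–(-0.2506, -0.18207, 0)  len=0.1821
  (v7,v8,v2) [--+] → (-0.2506, -0.18207, 2.51391)–(-0.2506, 0, 2.6144)  len=0.2080
  (v8,v0,v9) [-+-] → (-0.2506, -0.18207, 0)–(-0.2506, -0.771328, 0)  len=0.5893
  (v8,v9,v2) [--+] → (-0.2506, -0.771328, 1.66263)–(-0.2506, -0.18207, 2.51391)  len=1.0353
  (v9,v0,v10) [-++] → (-0.2506, -0.771328, 0)–(-0.2506, -1.7024, 0)  len=0.9311
  (v9,v10,v2) [-++] → (-0.2506, -1.7024, 0)–(-0.2506, -0.771328, 1.66263)  len=1.9056

Chained into 1 loop(s):
  loop 1: 12 segments, perimeter = 9.7025
Total perimeter = 9.703

loops=1 perimeter=9.703


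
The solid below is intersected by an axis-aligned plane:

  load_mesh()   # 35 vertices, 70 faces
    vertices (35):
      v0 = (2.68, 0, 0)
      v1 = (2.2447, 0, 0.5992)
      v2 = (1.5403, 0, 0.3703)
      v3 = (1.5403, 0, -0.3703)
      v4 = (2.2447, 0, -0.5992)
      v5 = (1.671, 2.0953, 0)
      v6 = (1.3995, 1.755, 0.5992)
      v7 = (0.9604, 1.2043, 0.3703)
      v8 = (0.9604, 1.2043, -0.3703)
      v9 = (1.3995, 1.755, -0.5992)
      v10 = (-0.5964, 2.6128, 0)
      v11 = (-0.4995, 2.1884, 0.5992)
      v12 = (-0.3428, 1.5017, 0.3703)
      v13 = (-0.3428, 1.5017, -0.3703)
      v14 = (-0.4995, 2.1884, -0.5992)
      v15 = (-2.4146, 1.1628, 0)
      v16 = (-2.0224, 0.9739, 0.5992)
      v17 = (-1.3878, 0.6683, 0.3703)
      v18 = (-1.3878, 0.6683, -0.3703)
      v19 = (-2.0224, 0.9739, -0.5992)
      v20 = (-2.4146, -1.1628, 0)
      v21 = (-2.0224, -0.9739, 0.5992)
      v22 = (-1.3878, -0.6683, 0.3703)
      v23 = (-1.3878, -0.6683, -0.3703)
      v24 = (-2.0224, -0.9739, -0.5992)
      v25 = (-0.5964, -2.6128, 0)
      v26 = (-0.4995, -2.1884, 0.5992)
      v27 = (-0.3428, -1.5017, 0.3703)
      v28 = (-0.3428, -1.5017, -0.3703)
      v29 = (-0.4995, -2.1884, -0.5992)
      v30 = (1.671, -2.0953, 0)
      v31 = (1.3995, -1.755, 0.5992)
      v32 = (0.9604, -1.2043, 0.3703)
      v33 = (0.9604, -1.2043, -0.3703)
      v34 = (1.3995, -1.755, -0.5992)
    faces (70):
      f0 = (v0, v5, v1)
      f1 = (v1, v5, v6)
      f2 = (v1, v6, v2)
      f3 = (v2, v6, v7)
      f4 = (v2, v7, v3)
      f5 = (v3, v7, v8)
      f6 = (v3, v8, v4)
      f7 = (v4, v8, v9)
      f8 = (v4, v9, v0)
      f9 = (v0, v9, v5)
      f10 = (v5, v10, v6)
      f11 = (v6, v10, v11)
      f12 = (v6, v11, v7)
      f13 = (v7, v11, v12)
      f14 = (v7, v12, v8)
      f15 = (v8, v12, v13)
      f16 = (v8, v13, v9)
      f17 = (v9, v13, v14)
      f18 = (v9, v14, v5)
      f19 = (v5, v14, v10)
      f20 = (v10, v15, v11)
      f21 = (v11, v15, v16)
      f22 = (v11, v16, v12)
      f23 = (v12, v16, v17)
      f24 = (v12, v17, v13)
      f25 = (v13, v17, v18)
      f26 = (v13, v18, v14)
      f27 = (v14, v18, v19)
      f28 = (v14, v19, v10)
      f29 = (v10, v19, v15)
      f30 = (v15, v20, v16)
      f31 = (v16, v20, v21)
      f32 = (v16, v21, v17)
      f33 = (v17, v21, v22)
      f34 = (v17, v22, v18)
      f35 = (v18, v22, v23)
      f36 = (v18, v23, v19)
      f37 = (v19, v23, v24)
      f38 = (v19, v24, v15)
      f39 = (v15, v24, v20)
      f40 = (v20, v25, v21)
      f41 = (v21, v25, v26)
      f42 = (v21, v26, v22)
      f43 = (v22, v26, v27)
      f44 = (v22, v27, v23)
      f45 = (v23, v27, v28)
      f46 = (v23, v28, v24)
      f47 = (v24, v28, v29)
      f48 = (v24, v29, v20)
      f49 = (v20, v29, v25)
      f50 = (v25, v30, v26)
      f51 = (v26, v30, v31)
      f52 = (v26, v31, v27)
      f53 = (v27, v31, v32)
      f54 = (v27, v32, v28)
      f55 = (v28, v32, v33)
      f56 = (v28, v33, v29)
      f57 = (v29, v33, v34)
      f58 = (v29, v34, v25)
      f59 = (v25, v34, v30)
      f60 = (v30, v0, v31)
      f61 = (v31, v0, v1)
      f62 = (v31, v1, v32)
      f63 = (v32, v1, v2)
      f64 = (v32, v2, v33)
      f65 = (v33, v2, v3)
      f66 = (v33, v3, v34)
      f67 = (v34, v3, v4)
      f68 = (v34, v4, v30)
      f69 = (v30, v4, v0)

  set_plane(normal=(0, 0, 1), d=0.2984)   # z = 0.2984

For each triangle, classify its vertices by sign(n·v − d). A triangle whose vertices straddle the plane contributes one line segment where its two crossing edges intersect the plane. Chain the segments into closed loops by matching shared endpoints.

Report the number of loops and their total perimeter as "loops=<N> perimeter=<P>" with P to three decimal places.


Straddling triangles (28 of 70):
  (v0,v5,v1) [--+] → (1.9567, 1.05185, 0.2984)–(2.46322, 0, 0.2984)  len=1.1675
  (v1,v5,v6) [+-+] → (1.9567, 1.05185, 0.2984)–(1.53579, 1.92583, 0.2984)  len=0.9701
  (v2,v7,v3) [++-] → (1.0167, 1.08738, 0.2984)–(1.5403, 0, 0.2984)  len=1.2069
  (v3,v7,v8) [-+-] → (1.0167, 1.08738, 0.2984)–(0.9604, 1.2043, 0.2984)  len=0.1298
  (v5,v10,v6) [--+] → (0.397553, 2.18562, 0.2984)–(1.53579, 1.92583, 0.2984)  len=1.1675
  (v6,v10,v11) [+-+] → (0.397553, 2.18562, 0.2984)–(-0.548144, 2.40145, 0.2984)  len=0.9700
  (v7,v12,v8) [++-] → (-0.216281, 1.47283, 0.2984)–(0.9604, 1.2043, 0.2984)  len=1.2069
  (v8,v12,v13) [-+-] → (-0.216281, 1.47283, 0.2984)–(-0.3428, 1.5017, 0.2984)  len=0.1298
  (v10,v15,v11) [--+] → (-1.46089, 1.67355, 0.2984)–(-0.548144, 2.40145, 0.2984)  len=1.1675
  (v11,v15,v16) [+-+] → (-1.46089, 1.67355, 0.2984)–(-2.21929, 1.06873, 0.2984)  len=0.9700
  (v12,v17,v13) [++-] → (-1.28635, 0.749209, 0.2984)–(-0.3428, 1.5017, 0.2984)  len=1.2069
  (v13,v17,v18) [-+-] → (-1.28635, 0.749209, 0.2984)–(-1.3878, 0.6683, 0.2984)  len=0.1298
  (v15,v20,v16) [--+] → (-2.21929, -0.0987291, 0.2984)–(-2.21929, 1.06873, 0.2984)  len=1.1675
  (v16,v20,v21) [+-+] → (-2.21929, -0.0987291, 0.2984)–(-2.21929, -1.06873, 0.2984)  len=0.9700
  (v17,v22,v18) [++-] → (-1.3878, -0.538538, 0.2984)–(-1.3878, 0.6683, 0.2984)  len=1.2068
  (v18,v22,v23) [-+-] → (-1.3878, -0.538538, 0.2984)–(-1.3878, -0.6683, 0.2984)  len=0.1298
  (v20,v25,v21) [--+] → (-1.30654, -1.79663, 0.2984)–(-2.21929, -1.06873, 0.2984)  len=1.1675
  (v21,v25,v26) [+-+] → (-1.30654, -1.79663, 0.2984)–(-0.548144, -2.40145, 0.2984)  len=0.9700
  (v22,v27,v23) [++-] → (-0.444252, -1.42079, 0.2984)–(-1.3878, -0.6683, 0.2984)  len=1.2069
  (v23,v27,v28) [-+-] → (-0.444252, -1.42079, 0.2984)–(-0.3428, -1.5017, 0.2984)  len=0.1298
  (v25,v30,v26) [--+] → (0.590097, -2.14166, 0.2984)–(-0.548144, -2.40145, 0.2984)  len=1.1675
  (v26,v30,v31) [+-+] → (0.590097, -2.14166, 0.2984)–(1.53579, -1.92583, 0.2984)  len=0.9700
  (v27,v32,v28) [++-] → (0.833881, -1.23317, 0.2984)–(-0.3428, -1.5017, 0.2984)  len=1.2069
  (v28,v32,v33) [-+-] → (0.833881, -1.23317, 0.2984)–(0.9604, -1.2043, 0.2984)  len=0.1298
  (v30,v0,v31) [--+] → (2.04231, -0.873985, 0.2984)–(1.53579, -1.92583, 0.2984)  len=1.1675
  (v31,v0,v1) [+-+] → (2.04231, -0.873985, 0.2984)–(2.46322, 0, 0.2984)  len=0.9701
  (v32,v2,v33) [++-] → (1.484, -0.116918, 0.2984)–(0.9604, -1.2043, 0.2984)  len=1.2069
  (v33,v2,v3) [-+-] → (1.484, -0.116918, 0.2984)–(1.5403, 0, 0.2984)  len=0.1298

Chained into 2 loop(s):
  loop 1: 14 segments, perimeter = 14.9625
  loop 2: 14 segments, perimeter = 9.3566
Total perimeter = 24.319

loops=2 perimeter=24.319


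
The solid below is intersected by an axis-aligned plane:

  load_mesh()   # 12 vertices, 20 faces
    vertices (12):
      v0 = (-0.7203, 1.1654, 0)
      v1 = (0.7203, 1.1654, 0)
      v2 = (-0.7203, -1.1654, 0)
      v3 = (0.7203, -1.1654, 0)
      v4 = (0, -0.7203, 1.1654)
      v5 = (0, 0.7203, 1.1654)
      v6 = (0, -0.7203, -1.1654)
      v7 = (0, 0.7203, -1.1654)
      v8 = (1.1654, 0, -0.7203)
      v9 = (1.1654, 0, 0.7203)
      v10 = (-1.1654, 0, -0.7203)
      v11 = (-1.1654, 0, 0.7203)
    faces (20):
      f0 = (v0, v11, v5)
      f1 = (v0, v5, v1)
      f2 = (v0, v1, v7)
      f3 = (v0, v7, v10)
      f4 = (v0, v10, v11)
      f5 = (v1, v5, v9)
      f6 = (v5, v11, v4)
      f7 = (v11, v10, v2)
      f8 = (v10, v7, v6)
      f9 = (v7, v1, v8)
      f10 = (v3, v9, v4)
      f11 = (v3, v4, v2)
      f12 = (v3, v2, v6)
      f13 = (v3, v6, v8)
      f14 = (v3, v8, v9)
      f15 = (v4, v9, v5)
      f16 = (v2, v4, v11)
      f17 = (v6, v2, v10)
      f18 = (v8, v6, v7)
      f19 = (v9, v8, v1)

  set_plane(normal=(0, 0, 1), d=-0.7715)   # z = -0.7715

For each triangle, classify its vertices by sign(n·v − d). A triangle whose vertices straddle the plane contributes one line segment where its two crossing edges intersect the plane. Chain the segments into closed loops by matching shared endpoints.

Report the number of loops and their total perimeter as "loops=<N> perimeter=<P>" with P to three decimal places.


Straddling triangles (8 of 20):
  (v0,v1,v7) [++-] → (0.243458, 0.870742, -0.7715)–(-0.243458, 0.870742, -0.7715)  len=0.4869
  (v0,v7,v10) [+-+] → (-0.243458, 0.870742, -0.7715)–(-1.03134, 0.0828563, -0.7715)  len=1.1142
  (v10,v7,v6) [+--] → (-1.03134, 0.0828563, -0.7715)–(-1.03134, -0.0828563, -0.7715)  len=0.1657
  (v7,v1,v8) [-++] → (0.243458, 0.870742, -0.7715)–(1.03134, 0.0828563, -0.7715)  len=1.1142
  (v3,v2,v6) [++-] → (-0.243458, -0.870742, -0.7715)–(0.243458, -0.870742, -0.7715)  len=0.4869
  (v3,v6,v8) [+-+] → (0.243458, -0.870742, -0.7715)–(1.03134, -0.0828563, -0.7715)  len=1.1142
  (v6,v2,v10) [-++] → (-0.243458, -0.870742, -0.7715)–(-1.03134, -0.0828563, -0.7715)  len=1.1142
  (v8,v6,v7) [+--] → (1.03134, -0.0828563, -0.7715)–(1.03134, 0.0828563, -0.7715)  len=0.1657

Chained into 1 loop(s):
  loop 1: 8 segments, perimeter = 5.7622
Total perimeter = 5.762

loops=1 perimeter=5.762


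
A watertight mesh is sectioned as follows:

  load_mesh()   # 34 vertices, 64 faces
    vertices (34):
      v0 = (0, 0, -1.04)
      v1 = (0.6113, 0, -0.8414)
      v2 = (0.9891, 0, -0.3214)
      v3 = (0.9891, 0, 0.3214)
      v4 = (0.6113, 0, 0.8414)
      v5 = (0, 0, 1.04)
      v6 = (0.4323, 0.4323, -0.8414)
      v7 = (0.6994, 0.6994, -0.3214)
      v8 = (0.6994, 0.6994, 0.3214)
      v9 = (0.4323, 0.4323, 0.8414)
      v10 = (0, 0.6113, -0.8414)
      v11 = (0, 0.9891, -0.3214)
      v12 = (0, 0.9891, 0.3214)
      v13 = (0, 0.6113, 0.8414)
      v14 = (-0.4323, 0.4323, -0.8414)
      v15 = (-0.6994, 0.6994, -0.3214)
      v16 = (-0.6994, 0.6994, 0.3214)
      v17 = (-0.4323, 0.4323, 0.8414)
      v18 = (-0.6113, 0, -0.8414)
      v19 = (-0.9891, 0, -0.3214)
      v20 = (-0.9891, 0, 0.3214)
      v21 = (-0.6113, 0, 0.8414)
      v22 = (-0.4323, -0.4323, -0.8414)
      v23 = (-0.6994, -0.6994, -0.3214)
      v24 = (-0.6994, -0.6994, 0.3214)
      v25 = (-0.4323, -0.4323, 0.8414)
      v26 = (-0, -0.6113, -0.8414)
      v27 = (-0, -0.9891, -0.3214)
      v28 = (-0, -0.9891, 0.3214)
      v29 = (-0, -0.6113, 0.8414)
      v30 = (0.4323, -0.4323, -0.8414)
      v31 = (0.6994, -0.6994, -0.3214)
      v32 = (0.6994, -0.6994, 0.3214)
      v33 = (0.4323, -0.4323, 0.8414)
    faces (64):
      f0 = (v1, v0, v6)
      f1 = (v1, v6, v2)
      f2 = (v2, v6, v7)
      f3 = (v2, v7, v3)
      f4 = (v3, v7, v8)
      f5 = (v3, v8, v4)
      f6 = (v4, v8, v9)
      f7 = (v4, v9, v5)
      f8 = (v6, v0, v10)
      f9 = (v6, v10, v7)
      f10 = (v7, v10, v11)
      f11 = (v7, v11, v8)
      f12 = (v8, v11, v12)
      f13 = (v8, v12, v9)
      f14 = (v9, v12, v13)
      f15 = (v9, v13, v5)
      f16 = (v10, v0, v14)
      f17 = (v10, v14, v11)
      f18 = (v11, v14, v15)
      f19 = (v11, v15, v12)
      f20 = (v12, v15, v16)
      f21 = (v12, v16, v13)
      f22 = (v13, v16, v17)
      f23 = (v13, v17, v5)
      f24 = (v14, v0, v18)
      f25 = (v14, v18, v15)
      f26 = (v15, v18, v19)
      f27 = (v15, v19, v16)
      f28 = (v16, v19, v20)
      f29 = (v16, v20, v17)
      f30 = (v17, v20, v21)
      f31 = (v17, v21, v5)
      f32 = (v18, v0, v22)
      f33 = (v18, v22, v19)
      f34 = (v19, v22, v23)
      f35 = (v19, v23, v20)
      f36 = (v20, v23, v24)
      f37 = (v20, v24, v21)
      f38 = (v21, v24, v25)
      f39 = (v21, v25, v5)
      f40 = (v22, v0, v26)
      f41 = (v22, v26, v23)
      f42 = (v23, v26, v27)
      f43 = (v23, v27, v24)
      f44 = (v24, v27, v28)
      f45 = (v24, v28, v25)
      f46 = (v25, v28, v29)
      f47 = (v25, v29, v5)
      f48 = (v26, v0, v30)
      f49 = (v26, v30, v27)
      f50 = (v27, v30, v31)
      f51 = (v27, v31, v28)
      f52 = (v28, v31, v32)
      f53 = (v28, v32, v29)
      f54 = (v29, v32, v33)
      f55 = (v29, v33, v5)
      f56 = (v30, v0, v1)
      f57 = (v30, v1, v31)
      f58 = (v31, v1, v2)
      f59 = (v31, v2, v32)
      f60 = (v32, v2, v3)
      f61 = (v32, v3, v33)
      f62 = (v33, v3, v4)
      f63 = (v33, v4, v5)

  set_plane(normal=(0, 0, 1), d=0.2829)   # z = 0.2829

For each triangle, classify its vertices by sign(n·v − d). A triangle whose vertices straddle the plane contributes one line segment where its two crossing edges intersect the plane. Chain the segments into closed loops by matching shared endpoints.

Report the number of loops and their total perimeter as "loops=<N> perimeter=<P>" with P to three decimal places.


loops=1 perimeter=6.056

Straddling triangles (16 of 64):
  (v2,v7,v3) [--+] → (0.971749, 0.04189, 0.2829)–(0.9891, 0, 0.2829)  len=0.0453
  (v3,v7,v8) [+-+] → (0.971749, 0.04189, 0.2829)–(0.6994, 0.6994, 0.2829)  len=0.7117
  (v7,v11,v8) [--+] → (0.65751, 0.716751, 0.2829)–(0.6994, 0.6994, 0.2829)  len=0.0453
  (v8,v11,v12) [+-+] → (0.65751, 0.716751, 0.2829)–(0, 0.9891, 0.2829)  len=0.7117
  (v11,v15,v12) [--+] → (-0.04189, 0.971749, 0.2829)–(0, 0.9891, 0.2829)  len=0.0453
  (v12,v15,v16) [+-+] → (-0.04189, 0.971749, 0.2829)–(-0.6994, 0.6994, 0.2829)  len=0.7117
  (v15,v19,v16) [--+] → (-0.716751, 0.65751, 0.2829)–(-0.6994, 0.6994, 0.2829)  len=0.0453
  (v16,v19,v20) [+-+] → (-0.716751, 0.65751, 0.2829)–(-0.9891, 0, 0.2829)  len=0.7117
  (v19,v23,v20) [--+] → (-0.971749, -0.04189, 0.2829)–(-0.9891, 0, 0.2829)  len=0.0453
  (v20,v23,v24) [+-+] → (-0.971749, -0.04189, 0.2829)–(-0.6994, -0.6994, 0.2829)  len=0.7117
  (v23,v27,v24) [--+] → (-0.65751, -0.716751, 0.2829)–(-0.6994, -0.6994, 0.2829)  len=0.0453
  (v24,v27,v28) [+-+] → (-0.65751, -0.716751, 0.2829)–(0, -0.9891, 0.2829)  len=0.7117
  (v27,v31,v28) [--+] → (0.04189, -0.971749, 0.2829)–(0, -0.9891, 0.2829)  len=0.0453
  (v28,v31,v32) [+-+] → (0.04189, -0.971749, 0.2829)–(0.6994, -0.6994, 0.2829)  len=0.7117
  (v31,v2,v32) [--+] → (0.716751, -0.65751, 0.2829)–(0.6994, -0.6994, 0.2829)  len=0.0453
  (v32,v2,v3) [+-+] → (0.716751, -0.65751, 0.2829)–(0.9891, 0, 0.2829)  len=0.7117

Chained into 1 loop(s):
  loop 1: 16 segments, perimeter = 6.0562
Total perimeter = 6.056
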